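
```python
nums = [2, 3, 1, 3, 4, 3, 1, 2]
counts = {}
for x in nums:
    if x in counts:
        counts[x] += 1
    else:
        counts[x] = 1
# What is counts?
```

Initial: counts = {}, nums = [2, 3, 1, 3, 4, 3, 1, 2]
See 2: counts = {2: 1}
See 3: counts = {2: 1, 3: 1}
See 1: counts = {2: 1, 3: 1, 1: 1}
See 3: counts = {2: 1, 3: 2, 1: 1}
See 4: counts = {2: 1, 3: 2, 1: 1, 4: 1}
See 3: counts = {2: 1, 3: 3, 1: 1, 4: 1}
See 1: counts = {2: 1, 3: 3, 1: 2, 4: 1}
See 2: counts = {2: 2, 3: 3, 1: 2, 4: 1}

{2: 2, 3: 3, 1: 2, 4: 1}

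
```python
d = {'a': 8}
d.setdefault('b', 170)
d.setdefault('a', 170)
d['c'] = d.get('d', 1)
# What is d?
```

After line 1: d = {'a': 8}
After line 2 (setdefault adds 'b'=170): d = {'a': 8, 'b': 170}
After line 3 (setdefault 'a' no-op, already exists): d = {'a': 8, 'b': 170}
After line 4 (get('d', 1) returns default since 'd' not in d): d = {'a': 8, 'b': 170, 'c': 1}

{'a': 8, 'b': 170, 'c': 1}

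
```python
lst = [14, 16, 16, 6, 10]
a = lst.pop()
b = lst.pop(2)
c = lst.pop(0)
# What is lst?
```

After line 1: lst = [14, 16, 16, 6, 10]
After line 2 (pop() -> a = 10): lst = [14, 16, 16, 6]
After line 3 (pop(2) -> b = 16): lst = [14, 16, 6]
After line 4 (pop(0) -> c = 14): lst = [16, 6]

[16, 6]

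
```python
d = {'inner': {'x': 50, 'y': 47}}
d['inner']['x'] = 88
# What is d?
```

After line 1: d = {'inner': {'x': 50, 'y': 47}}
After line 2 (inner x overwritten): d = {'inner': {'x': 88, 'y': 47}}

{'inner': {'x': 88, 'y': 47}}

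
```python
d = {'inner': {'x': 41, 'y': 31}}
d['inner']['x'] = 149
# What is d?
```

After line 1: d = {'inner': {'x': 41, 'y': 31}}
After line 2 (inner x overwritten): d = {'inner': {'x': 149, 'y': 31}}

{'inner': {'x': 149, 'y': 31}}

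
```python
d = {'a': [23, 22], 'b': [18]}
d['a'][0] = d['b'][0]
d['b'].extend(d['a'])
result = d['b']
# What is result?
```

After line 1: d = {'a': [23, 22], 'b': [18]}
After line 2 (a[0] = b[0] = 18): d = {'a': [18, 22], 'b': [18]}
After line 3 (b.extend(a) appends [18, 22]): d = {'a': [18, 22], 'b': [18, 18, 22]}
After line 4: result = d['b'] = [18, 18, 22]

[18, 18, 22]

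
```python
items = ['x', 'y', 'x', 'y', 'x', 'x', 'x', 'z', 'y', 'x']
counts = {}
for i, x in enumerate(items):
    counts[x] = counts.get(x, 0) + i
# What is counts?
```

Initial: counts = {}, items = ['x', 'y', 'x', 'y', 'x', 'x', 'x', 'z', 'y', 'x']
i=0, x='x': counts = {'x': 0}
i=1, x='y': counts = {'x': 0, 'y': 1}
i=2, x='x': counts = {'x': 2, 'y': 1}
i=3, x='y': counts = {'x': 2, 'y': 4}
i=4, x='x': counts = {'x': 6, 'y': 4}
i=5, x='x': counts = {'x': 11, 'y': 4}
i=6, x='x': counts = {'x': 17, 'y': 4}
i=7, x='z': counts = {'x': 17, 'y': 4, 'z': 7}
i=8, x='y': counts = {'x': 17, 'y': 12, 'z': 7}
i=9, x='x': counts = {'x': 26, 'y': 12, 'z': 7}

{'x': 26, 'y': 12, 'z': 7}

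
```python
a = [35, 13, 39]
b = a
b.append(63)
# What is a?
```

After line 1: a = [35, 13, 39]
After line 2 (b = a is an alias, same object): a = [35, 13, 39], b = [35, 13, 39]
After line 3 (b.append mutates the shared list): a = [35, 13, 39, 63], b = [35, 13, 39, 63]

[35, 13, 39, 63]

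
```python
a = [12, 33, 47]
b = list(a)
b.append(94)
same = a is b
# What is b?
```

After line 1: a = [12, 33, 47]
After line 2 (b = list(a) is a shallow copy, new object): a = [12, 33, 47], b = [12, 33, 47]
After line 3 (append only mutates b): a = [12, 33, 47], b = [12, 33, 47, 94]
After line 4 (same = a is b; different objects -> False): same = False

[12, 33, 47, 94]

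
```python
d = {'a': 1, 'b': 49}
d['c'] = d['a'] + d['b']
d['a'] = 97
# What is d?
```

After line 1: d = {'a': 1, 'b': 49}
After line 2 (d['c'] = 1 + 49): d = {'a': 1, 'b': 49, 'c': 50}
After line 3: d = {'a': 97, 'b': 49, 'c': 50}

{'a': 97, 'b': 49, 'c': 50}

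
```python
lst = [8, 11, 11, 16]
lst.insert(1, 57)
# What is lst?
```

[8, 57, 11, 11, 16]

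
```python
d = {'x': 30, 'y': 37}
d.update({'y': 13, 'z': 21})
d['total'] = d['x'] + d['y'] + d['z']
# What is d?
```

After line 1: d = {'x': 30, 'y': 37}
After line 2 (y overwritten, z added): d = {'x': 30, 'y': 13, 'z': 21}
After line 3 (total = 30 + 13 + 21 = 64): d = {'x': 30, 'y': 13, 'z': 21, 'total': 64}

{'x': 30, 'y': 13, 'z': 21, 'total': 64}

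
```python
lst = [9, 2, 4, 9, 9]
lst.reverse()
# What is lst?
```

[9, 9, 4, 2, 9]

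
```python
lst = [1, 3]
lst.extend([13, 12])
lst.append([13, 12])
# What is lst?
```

After line 1: lst = [1, 3]
After line 2 (extend unpacks [13, 12]): lst = [1, 3, 13, 12]
After line 3 (append adds [13, 12] as single element): lst = [1, 3, 13, 12, [13, 12]]

[1, 3, 13, 12, [13, 12]]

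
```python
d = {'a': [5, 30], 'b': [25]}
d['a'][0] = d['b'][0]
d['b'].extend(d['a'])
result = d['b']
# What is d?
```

After line 1: d = {'a': [5, 30], 'b': [25]}
After line 2 (a[0] = b[0] = 25): d = {'a': [25, 30], 'b': [25]}
After line 3 (b.extend(a) appends [25, 30]): d = {'a': [25, 30], 'b': [25, 25, 30]}
After line 4: result = d['b'] = [25, 25, 30]

{'a': [25, 30], 'b': [25, 25, 30]}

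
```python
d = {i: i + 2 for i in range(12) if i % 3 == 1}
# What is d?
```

{1: 3, 4: 6, 7: 9, 10: 12}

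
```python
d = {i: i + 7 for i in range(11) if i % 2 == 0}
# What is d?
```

{0: 7, 2: 9, 4: 11, 6: 13, 8: 15, 10: 17}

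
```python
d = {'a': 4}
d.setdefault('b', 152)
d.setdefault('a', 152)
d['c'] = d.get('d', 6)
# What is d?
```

After line 1: d = {'a': 4}
After line 2 (setdefault adds 'b'=152): d = {'a': 4, 'b': 152}
After line 3 (setdefault 'a' no-op, already exists): d = {'a': 4, 'b': 152}
After line 4 (get('d', 6) returns default since 'd' not in d): d = {'a': 4, 'b': 152, 'c': 6}

{'a': 4, 'b': 152, 'c': 6}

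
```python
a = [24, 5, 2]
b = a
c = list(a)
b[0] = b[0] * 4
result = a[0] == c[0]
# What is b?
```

After line 1: a = [24, 5, 2]
After line 2 (b = a, alias): a = [24, 5, 2], b = [24, 5, 2]
After line 3 (c = list(a) is a copy, new object): c = [24, 5, 2]
After line 4 (b[0] = 24 * 4 = 96; mutates shared a/b): a = b = [96, 5, 2], c = [24, 5, 2]
After line 5 (a[0] = 96, c[0] = 24; result = False)

[96, 5, 2]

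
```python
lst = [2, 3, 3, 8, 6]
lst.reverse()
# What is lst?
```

[6, 8, 3, 3, 2]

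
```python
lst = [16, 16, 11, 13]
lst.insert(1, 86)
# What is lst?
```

[16, 86, 16, 11, 13]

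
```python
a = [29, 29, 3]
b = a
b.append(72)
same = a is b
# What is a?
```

After line 1: a = [29, 29, 3]
After line 2 (b = a is an alias, same object): a = [29, 29, 3], b = [29, 29, 3]
After line 3 (b.append mutates the shared list): a = [29, 29, 3, 72], b = [29, 29, 3, 72]
After line 4 (same = a is b; same object -> True): same = True

[29, 29, 3, 72]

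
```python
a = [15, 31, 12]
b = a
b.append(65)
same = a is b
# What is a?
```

After line 1: a = [15, 31, 12]
After line 2 (b = a is an alias, same object): a = [15, 31, 12], b = [15, 31, 12]
After line 3 (b.append mutates the shared list): a = [15, 31, 12, 65], b = [15, 31, 12, 65]
After line 4 (same = a is b; same object -> True): same = True

[15, 31, 12, 65]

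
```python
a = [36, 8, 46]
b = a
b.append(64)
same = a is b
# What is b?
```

After line 1: a = [36, 8, 46]
After line 2 (b = a is an alias, same object): a = [36, 8, 46], b = [36, 8, 46]
After line 3 (b.append mutates the shared list): a = [36, 8, 46, 64], b = [36, 8, 46, 64]
After line 4 (same = a is b; same object -> True): same = True

[36, 8, 46, 64]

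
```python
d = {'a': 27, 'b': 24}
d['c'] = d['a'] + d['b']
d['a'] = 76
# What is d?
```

After line 1: d = {'a': 27, 'b': 24}
After line 2 (d['c'] = 27 + 24): d = {'a': 27, 'b': 24, 'c': 51}
After line 3: d = {'a': 76, 'b': 24, 'c': 51}

{'a': 76, 'b': 24, 'c': 51}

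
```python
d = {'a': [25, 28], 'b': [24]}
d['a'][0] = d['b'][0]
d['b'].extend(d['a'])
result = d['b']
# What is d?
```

After line 1: d = {'a': [25, 28], 'b': [24]}
After line 2 (a[0] = b[0] = 24): d = {'a': [24, 28], 'b': [24]}
After line 3 (b.extend(a) appends [24, 28]): d = {'a': [24, 28], 'b': [24, 24, 28]}
After line 4: result = d['b'] = [24, 24, 28]

{'a': [24, 28], 'b': [24, 24, 28]}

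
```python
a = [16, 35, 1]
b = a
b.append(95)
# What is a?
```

After line 1: a = [16, 35, 1]
After line 2 (b = a is an alias, same object): a = [16, 35, 1], b = [16, 35, 1]
After line 3 (b.append mutates the shared list): a = [16, 35, 1, 95], b = [16, 35, 1, 95]

[16, 35, 1, 95]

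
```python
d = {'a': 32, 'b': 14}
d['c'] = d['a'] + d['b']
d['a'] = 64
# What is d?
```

After line 1: d = {'a': 32, 'b': 14}
After line 2 (d['c'] = 32 + 14): d = {'a': 32, 'b': 14, 'c': 46}
After line 3: d = {'a': 64, 'b': 14, 'c': 46}

{'a': 64, 'b': 14, 'c': 46}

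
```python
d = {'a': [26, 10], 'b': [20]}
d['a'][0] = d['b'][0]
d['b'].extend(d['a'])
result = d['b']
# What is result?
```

After line 1: d = {'a': [26, 10], 'b': [20]}
After line 2 (a[0] = b[0] = 20): d = {'a': [20, 10], 'b': [20]}
After line 3 (b.extend(a) appends [20, 10]): d = {'a': [20, 10], 'b': [20, 20, 10]}
After line 4: result = d['b'] = [20, 20, 10]

[20, 20, 10]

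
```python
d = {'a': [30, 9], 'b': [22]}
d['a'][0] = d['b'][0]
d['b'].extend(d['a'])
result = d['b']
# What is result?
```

After line 1: d = {'a': [30, 9], 'b': [22]}
After line 2 (a[0] = b[0] = 22): d = {'a': [22, 9], 'b': [22]}
After line 3 (b.extend(a) appends [22, 9]): d = {'a': [22, 9], 'b': [22, 22, 9]}
After line 4: result = d['b'] = [22, 22, 9]

[22, 22, 9]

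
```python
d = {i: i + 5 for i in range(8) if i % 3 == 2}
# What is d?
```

{2: 7, 5: 10}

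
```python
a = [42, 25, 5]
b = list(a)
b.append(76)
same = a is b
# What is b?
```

After line 1: a = [42, 25, 5]
After line 2 (b = list(a) is a shallow copy, new object): a = [42, 25, 5], b = [42, 25, 5]
After line 3 (append only mutates b): a = [42, 25, 5], b = [42, 25, 5, 76]
After line 4 (same = a is b; different objects -> False): same = False

[42, 25, 5, 76]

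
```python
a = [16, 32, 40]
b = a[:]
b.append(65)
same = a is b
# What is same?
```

After line 1: a = [16, 32, 40]
After line 2 (b = a[:] is a shallow copy, new object): a = [16, 32, 40], b = [16, 32, 40]
After line 3 (append only mutates b): a = [16, 32, 40], b = [16, 32, 40, 65]
After line 4 (same = a is b; different objects -> False): same = False

False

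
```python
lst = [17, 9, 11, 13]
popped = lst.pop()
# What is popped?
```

13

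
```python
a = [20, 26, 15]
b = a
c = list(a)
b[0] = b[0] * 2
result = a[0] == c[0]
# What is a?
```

After line 1: a = [20, 26, 15]
After line 2 (b = a, alias): a = [20, 26, 15], b = [20, 26, 15]
After line 3 (c = list(a) is a copy, new object): c = [20, 26, 15]
After line 4 (b[0] = 20 * 2 = 40; mutates shared a/b): a = b = [40, 26, 15], c = [20, 26, 15]
After line 5 (a[0] = 40, c[0] = 20; result = False)

[40, 26, 15]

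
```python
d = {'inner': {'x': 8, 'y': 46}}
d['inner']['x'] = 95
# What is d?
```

After line 1: d = {'inner': {'x': 8, 'y': 46}}
After line 2 (inner x overwritten): d = {'inner': {'x': 95, 'y': 46}}

{'inner': {'x': 95, 'y': 46}}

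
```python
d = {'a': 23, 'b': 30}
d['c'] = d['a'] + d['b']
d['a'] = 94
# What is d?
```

After line 1: d = {'a': 23, 'b': 30}
After line 2 (d['c'] = 23 + 30): d = {'a': 23, 'b': 30, 'c': 53}
After line 3: d = {'a': 94, 'b': 30, 'c': 53}

{'a': 94, 'b': 30, 'c': 53}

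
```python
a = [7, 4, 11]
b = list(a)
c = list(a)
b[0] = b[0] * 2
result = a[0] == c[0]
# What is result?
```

After line 1: a = [7, 4, 11]
After line 2 (b = list(a), copy): a = [7, 4, 11], b = [7, 4, 11]
After line 3 (c = list(a) is a copy, new object): c = [7, 4, 11]
After line 4 (b[0] = 7 * 2 = 14; only b mutates (copy)): a = [7, 4, 11], b = [14, 4, 11], c = [7, 4, 11]
After line 5 (a[0] = 7, c[0] = 7; result = True)

True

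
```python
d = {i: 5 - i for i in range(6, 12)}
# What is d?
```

{6: -1, 7: -2, 8: -3, 9: -4, 10: -5, 11: -6}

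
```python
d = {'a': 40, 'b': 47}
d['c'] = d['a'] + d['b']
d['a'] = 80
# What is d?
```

After line 1: d = {'a': 40, 'b': 47}
After line 2 (d['c'] = 40 + 47): d = {'a': 40, 'b': 47, 'c': 87}
After line 3: d = {'a': 80, 'b': 47, 'c': 87}

{'a': 80, 'b': 47, 'c': 87}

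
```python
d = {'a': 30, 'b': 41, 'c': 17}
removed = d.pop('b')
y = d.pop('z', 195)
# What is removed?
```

After line 1: d = {'a': 30, 'b': 41, 'c': 17}
After line 2 (pop 'b' returns 41): d = {'a': 30, 'c': 17}, removed = 41
After line 3 (pop 'z' missing, returns default 195): d = {'a': 30, 'c': 17}, y = 195

41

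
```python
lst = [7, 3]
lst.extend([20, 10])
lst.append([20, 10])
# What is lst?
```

After line 1: lst = [7, 3]
After line 2 (extend unpacks [20, 10]): lst = [7, 3, 20, 10]
After line 3 (append adds [20, 10] as single element): lst = [7, 3, 20, 10, [20, 10]]

[7, 3, 20, 10, [20, 10]]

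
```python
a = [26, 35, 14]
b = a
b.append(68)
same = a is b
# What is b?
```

After line 1: a = [26, 35, 14]
After line 2 (b = a is an alias, same object): a = [26, 35, 14], b = [26, 35, 14]
After line 3 (b.append mutates the shared list): a = [26, 35, 14, 68], b = [26, 35, 14, 68]
After line 4 (same = a is b; same object -> True): same = True

[26, 35, 14, 68]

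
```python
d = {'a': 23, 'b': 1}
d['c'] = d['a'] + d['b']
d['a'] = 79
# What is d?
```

After line 1: d = {'a': 23, 'b': 1}
After line 2 (d['c'] = 23 + 1): d = {'a': 23, 'b': 1, 'c': 24}
After line 3: d = {'a': 79, 'b': 1, 'c': 24}

{'a': 79, 'b': 1, 'c': 24}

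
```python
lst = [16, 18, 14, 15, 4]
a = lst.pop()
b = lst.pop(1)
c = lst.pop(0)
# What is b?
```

After line 1: lst = [16, 18, 14, 15, 4]
After line 2 (pop() -> a = 4): lst = [16, 18, 14, 15]
After line 3 (pop(1) -> b = 18): lst = [16, 14, 15]
After line 4 (pop(0) -> c = 16): lst = [14, 15]

18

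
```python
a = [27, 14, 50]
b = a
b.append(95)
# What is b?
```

After line 1: a = [27, 14, 50]
After line 2 (b = a is an alias, same object): a = [27, 14, 50], b = [27, 14, 50]
After line 3 (b.append mutates the shared list): a = [27, 14, 50, 95], b = [27, 14, 50, 95]

[27, 14, 50, 95]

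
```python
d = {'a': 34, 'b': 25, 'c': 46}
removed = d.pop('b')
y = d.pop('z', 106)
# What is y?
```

After line 1: d = {'a': 34, 'b': 25, 'c': 46}
After line 2 (pop 'b' returns 25): d = {'a': 34, 'c': 46}, removed = 25
After line 3 (pop 'z' missing, returns default 106): d = {'a': 34, 'c': 46}, y = 106

106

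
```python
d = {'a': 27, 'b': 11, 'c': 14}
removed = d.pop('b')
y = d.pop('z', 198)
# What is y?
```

After line 1: d = {'a': 27, 'b': 11, 'c': 14}
After line 2 (pop 'b' returns 11): d = {'a': 27, 'c': 14}, removed = 11
After line 3 (pop 'z' missing, returns default 198): d = {'a': 27, 'c': 14}, y = 198

198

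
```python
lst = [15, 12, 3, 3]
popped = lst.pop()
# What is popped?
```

3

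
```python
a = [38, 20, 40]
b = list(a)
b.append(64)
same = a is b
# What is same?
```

After line 1: a = [38, 20, 40]
After line 2 (b = list(a) is a shallow copy, new object): a = [38, 20, 40], b = [38, 20, 40]
After line 3 (append only mutates b): a = [38, 20, 40], b = [38, 20, 40, 64]
After line 4 (same = a is b; different objects -> False): same = False

False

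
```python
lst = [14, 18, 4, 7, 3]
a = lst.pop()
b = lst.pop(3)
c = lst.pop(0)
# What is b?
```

After line 1: lst = [14, 18, 4, 7, 3]
After line 2 (pop() -> a = 3): lst = [14, 18, 4, 7]
After line 3 (pop(3) -> b = 7): lst = [14, 18, 4]
After line 4 (pop(0) -> c = 14): lst = [18, 4]

7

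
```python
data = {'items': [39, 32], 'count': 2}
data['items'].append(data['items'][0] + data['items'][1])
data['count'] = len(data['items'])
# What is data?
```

After line 1: data = {'items': [39, 32], 'count': 2}
After line 2 (append 39 + 32 = 71): data = {'items': [39, 32, 71], 'count': 2}
After line 3 (count = len(items) = 3): data = {'items': [39, 32, 71], 'count': 3}

{'items': [39, 32, 71], 'count': 3}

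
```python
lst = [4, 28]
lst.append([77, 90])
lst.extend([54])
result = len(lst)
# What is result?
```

After line 1: lst = [4, 28]
After line 2 (append adds [77, 90] as single element): lst = [4, 28, [77, 90]]
After line 3 (extend unpacks [54], adds 54): lst = [4, 28, [77, 90], 54]
After line 4: result = len(lst) = 4

4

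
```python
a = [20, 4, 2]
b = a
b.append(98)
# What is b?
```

After line 1: a = [20, 4, 2]
After line 2 (b = a is an alias, same object): a = [20, 4, 2], b = [20, 4, 2]
After line 3 (b.append mutates the shared list): a = [20, 4, 2, 98], b = [20, 4, 2, 98]

[20, 4, 2, 98]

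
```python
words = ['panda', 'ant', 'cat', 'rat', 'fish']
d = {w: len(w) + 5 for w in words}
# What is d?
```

{'panda': 10, 'ant': 8, 'cat': 8, 'rat': 8, 'fish': 9}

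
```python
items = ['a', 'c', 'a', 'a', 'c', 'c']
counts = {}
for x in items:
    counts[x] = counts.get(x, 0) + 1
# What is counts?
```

Initial: counts = {}, items = ['a', 'c', 'a', 'a', 'c', 'c']
See 'a': counts = {'a': 1}
See 'c': counts = {'a': 1, 'c': 1}
See 'a': counts = {'a': 2, 'c': 1}
See 'a': counts = {'a': 3, 'c': 1}
See 'c': counts = {'a': 3, 'c': 2}
See 'c': counts = {'a': 3, 'c': 3}

{'a': 3, 'c': 3}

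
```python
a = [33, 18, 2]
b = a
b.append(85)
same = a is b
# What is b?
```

After line 1: a = [33, 18, 2]
After line 2 (b = a is an alias, same object): a = [33, 18, 2], b = [33, 18, 2]
After line 3 (b.append mutates the shared list): a = [33, 18, 2, 85], b = [33, 18, 2, 85]
After line 4 (same = a is b; same object -> True): same = True

[33, 18, 2, 85]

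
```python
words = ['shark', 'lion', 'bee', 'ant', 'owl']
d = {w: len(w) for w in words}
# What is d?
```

{'shark': 5, 'lion': 4, 'bee': 3, 'ant': 3, 'owl': 3}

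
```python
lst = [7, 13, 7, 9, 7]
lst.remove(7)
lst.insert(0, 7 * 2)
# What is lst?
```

After line 1: lst = [7, 13, 7, 9, 7]
After line 2 (remove first 7): lst = [13, 7, 9, 7]
After line 3 (insert 14 at index 0): lst = [14, 13, 7, 9, 7]

[14, 13, 7, 9, 7]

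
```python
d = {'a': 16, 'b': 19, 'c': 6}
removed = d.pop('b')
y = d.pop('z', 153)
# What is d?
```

After line 1: d = {'a': 16, 'b': 19, 'c': 6}
After line 2 (pop 'b' returns 19): d = {'a': 16, 'c': 6}, removed = 19
After line 3 (pop 'z' missing, returns default 153): d = {'a': 16, 'c': 6}, y = 153

{'a': 16, 'c': 6}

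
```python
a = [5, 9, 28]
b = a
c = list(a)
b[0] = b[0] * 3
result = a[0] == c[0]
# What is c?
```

After line 1: a = [5, 9, 28]
After line 2 (b = a, alias): a = [5, 9, 28], b = [5, 9, 28]
After line 3 (c = list(a) is a copy, new object): c = [5, 9, 28]
After line 4 (b[0] = 5 * 3 = 15; mutates shared a/b): a = b = [15, 9, 28], c = [5, 9, 28]
After line 5 (a[0] = 15, c[0] = 5; result = False)

[5, 9, 28]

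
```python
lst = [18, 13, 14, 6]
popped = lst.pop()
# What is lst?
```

[18, 13, 14]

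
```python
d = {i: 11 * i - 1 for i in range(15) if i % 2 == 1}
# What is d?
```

{1: 10, 3: 32, 5: 54, 7: 76, 9: 98, 11: 120, 13: 142}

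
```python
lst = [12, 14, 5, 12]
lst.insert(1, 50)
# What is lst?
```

[12, 50, 14, 5, 12]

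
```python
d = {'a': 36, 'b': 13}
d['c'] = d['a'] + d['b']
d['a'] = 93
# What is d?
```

After line 1: d = {'a': 36, 'b': 13}
After line 2 (d['c'] = 36 + 13): d = {'a': 36, 'b': 13, 'c': 49}
After line 3: d = {'a': 93, 'b': 13, 'c': 49}

{'a': 93, 'b': 13, 'c': 49}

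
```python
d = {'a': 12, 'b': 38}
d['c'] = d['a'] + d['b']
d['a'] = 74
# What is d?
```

After line 1: d = {'a': 12, 'b': 38}
After line 2 (d['c'] = 12 + 38): d = {'a': 12, 'b': 38, 'c': 50}
After line 3: d = {'a': 74, 'b': 38, 'c': 50}

{'a': 74, 'b': 38, 'c': 50}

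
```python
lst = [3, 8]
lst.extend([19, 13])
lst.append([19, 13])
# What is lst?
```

After line 1: lst = [3, 8]
After line 2 (extend unpacks [19, 13]): lst = [3, 8, 19, 13]
After line 3 (append adds [19, 13] as single element): lst = [3, 8, 19, 13, [19, 13]]

[3, 8, 19, 13, [19, 13]]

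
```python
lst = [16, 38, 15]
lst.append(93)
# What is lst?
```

[16, 38, 15, 93]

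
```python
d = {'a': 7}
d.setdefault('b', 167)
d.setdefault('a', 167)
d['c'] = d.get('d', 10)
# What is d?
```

After line 1: d = {'a': 7}
After line 2 (setdefault adds 'b'=167): d = {'a': 7, 'b': 167}
After line 3 (setdefault 'a' no-op, already exists): d = {'a': 7, 'b': 167}
After line 4 (get('d', 10) returns default since 'd' not in d): d = {'a': 7, 'b': 167, 'c': 10}

{'a': 7, 'b': 167, 'c': 10}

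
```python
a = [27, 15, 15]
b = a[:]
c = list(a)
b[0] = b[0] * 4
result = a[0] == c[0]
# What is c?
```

After line 1: a = [27, 15, 15]
After line 2 (b = a[:], copy): a = [27, 15, 15], b = [27, 15, 15]
After line 3 (c = list(a) is a copy, new object): c = [27, 15, 15]
After line 4 (b[0] = 27 * 4 = 108; only b mutates (copy)): a = [27, 15, 15], b = [108, 15, 15], c = [27, 15, 15]
After line 5 (a[0] = 27, c[0] = 27; result = True)

[27, 15, 15]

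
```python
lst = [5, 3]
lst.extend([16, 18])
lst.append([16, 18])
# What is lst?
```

After line 1: lst = [5, 3]
After line 2 (extend unpacks [16, 18]): lst = [5, 3, 16, 18]
After line 3 (append adds [16, 18] as single element): lst = [5, 3, 16, 18, [16, 18]]

[5, 3, 16, 18, [16, 18]]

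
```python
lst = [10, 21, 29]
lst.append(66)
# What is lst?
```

[10, 21, 29, 66]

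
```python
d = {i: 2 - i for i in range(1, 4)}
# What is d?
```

{1: 1, 2: 0, 3: -1}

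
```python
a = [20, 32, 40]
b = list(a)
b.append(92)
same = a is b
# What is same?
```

After line 1: a = [20, 32, 40]
After line 2 (b = list(a) is a shallow copy, new object): a = [20, 32, 40], b = [20, 32, 40]
After line 3 (append only mutates b): a = [20, 32, 40], b = [20, 32, 40, 92]
After line 4 (same = a is b; different objects -> False): same = False

False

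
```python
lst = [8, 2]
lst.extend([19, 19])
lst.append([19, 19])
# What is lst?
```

After line 1: lst = [8, 2]
After line 2 (extend unpacks [19, 19]): lst = [8, 2, 19, 19]
After line 3 (append adds [19, 19] as single element): lst = [8, 2, 19, 19, [19, 19]]

[8, 2, 19, 19, [19, 19]]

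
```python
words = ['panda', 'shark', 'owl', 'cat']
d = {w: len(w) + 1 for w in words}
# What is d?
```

{'panda': 6, 'shark': 6, 'owl': 4, 'cat': 4}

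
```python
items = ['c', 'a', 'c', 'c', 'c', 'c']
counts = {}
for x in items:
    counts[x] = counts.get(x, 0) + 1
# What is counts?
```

Initial: counts = {}, items = ['c', 'a', 'c', 'c', 'c', 'c']
See 'c': counts = {'c': 1}
See 'a': counts = {'c': 1, 'a': 1}
See 'c': counts = {'c': 2, 'a': 1}
See 'c': counts = {'c': 3, 'a': 1}
See 'c': counts = {'c': 4, 'a': 1}
See 'c': counts = {'c': 5, 'a': 1}

{'c': 5, 'a': 1}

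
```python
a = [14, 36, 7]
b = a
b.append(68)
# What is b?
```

After line 1: a = [14, 36, 7]
After line 2 (b = a is an alias, same object): a = [14, 36, 7], b = [14, 36, 7]
After line 3 (b.append mutates the shared list): a = [14, 36, 7, 68], b = [14, 36, 7, 68]

[14, 36, 7, 68]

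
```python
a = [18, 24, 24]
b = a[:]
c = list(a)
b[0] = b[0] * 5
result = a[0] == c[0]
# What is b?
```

After line 1: a = [18, 24, 24]
After line 2 (b = a[:], copy): a = [18, 24, 24], b = [18, 24, 24]
After line 3 (c = list(a) is a copy, new object): c = [18, 24, 24]
After line 4 (b[0] = 18 * 5 = 90; only b mutates (copy)): a = [18, 24, 24], b = [90, 24, 24], c = [18, 24, 24]
After line 5 (a[0] = 18, c[0] = 18; result = True)

[90, 24, 24]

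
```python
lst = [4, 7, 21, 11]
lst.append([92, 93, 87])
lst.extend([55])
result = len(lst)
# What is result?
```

After line 1: lst = [4, 7, 21, 11]
After line 2 (append adds [92, 93, 87] as single element): lst = [4, 7, 21, 11, [92, 93, 87]]
After line 3 (extend unpacks [55], adds 55): lst = [4, 7, 21, 11, [92, 93, 87], 55]
After line 4: result = len(lst) = 6

6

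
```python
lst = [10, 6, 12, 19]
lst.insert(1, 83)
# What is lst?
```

[10, 83, 6, 12, 19]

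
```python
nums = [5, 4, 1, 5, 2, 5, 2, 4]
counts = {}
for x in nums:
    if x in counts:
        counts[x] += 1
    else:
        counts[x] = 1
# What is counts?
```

Initial: counts = {}, nums = [5, 4, 1, 5, 2, 5, 2, 4]
See 5: counts = {5: 1}
See 4: counts = {5: 1, 4: 1}
See 1: counts = {5: 1, 4: 1, 1: 1}
See 5: counts = {5: 2, 4: 1, 1: 1}
See 2: counts = {5: 2, 4: 1, 1: 1, 2: 1}
See 5: counts = {5: 3, 4: 1, 1: 1, 2: 1}
See 2: counts = {5: 3, 4: 1, 1: 1, 2: 2}
See 4: counts = {5: 3, 4: 2, 1: 1, 2: 2}

{5: 3, 4: 2, 1: 1, 2: 2}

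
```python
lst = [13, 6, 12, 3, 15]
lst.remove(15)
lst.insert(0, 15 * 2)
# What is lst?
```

After line 1: lst = [13, 6, 12, 3, 15]
After line 2 (remove first 15): lst = [13, 6, 12, 3]
After line 3 (insert 30 at index 0): lst = [30, 13, 6, 12, 3]

[30, 13, 6, 12, 3]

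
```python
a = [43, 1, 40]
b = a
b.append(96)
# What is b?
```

After line 1: a = [43, 1, 40]
After line 2 (b = a is an alias, same object): a = [43, 1, 40], b = [43, 1, 40]
After line 3 (b.append mutates the shared list): a = [43, 1, 40, 96], b = [43, 1, 40, 96]

[43, 1, 40, 96]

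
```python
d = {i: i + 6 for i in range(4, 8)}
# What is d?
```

{4: 10, 5: 11, 6: 12, 7: 13}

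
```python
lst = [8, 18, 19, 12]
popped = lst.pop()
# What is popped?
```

12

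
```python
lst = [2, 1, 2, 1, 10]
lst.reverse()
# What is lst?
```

[10, 1, 2, 1, 2]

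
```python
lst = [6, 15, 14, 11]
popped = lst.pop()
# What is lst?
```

[6, 15, 14]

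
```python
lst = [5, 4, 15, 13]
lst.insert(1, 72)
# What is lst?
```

[5, 72, 4, 15, 13]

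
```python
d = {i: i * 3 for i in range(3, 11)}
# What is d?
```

{3: 9, 4: 12, 5: 15, 6: 18, 7: 21, 8: 24, 9: 27, 10: 30}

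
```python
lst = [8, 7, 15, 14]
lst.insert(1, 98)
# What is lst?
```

[8, 98, 7, 15, 14]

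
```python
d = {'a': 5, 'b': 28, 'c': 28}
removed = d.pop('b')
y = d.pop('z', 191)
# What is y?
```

After line 1: d = {'a': 5, 'b': 28, 'c': 28}
After line 2 (pop 'b' returns 28): d = {'a': 5, 'c': 28}, removed = 28
After line 3 (pop 'z' missing, returns default 191): d = {'a': 5, 'c': 28}, y = 191

191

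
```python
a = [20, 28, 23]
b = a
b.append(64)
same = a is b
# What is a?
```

After line 1: a = [20, 28, 23]
After line 2 (b = a is an alias, same object): a = [20, 28, 23], b = [20, 28, 23]
After line 3 (b.append mutates the shared list): a = [20, 28, 23, 64], b = [20, 28, 23, 64]
After line 4 (same = a is b; same object -> True): same = True

[20, 28, 23, 64]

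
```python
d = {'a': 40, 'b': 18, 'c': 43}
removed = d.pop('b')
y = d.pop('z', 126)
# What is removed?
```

After line 1: d = {'a': 40, 'b': 18, 'c': 43}
After line 2 (pop 'b' returns 18): d = {'a': 40, 'c': 43}, removed = 18
After line 3 (pop 'z' missing, returns default 126): d = {'a': 40, 'c': 43}, y = 126

18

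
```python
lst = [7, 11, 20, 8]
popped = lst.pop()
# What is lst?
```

[7, 11, 20]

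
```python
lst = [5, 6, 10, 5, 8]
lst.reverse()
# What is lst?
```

[8, 5, 10, 6, 5]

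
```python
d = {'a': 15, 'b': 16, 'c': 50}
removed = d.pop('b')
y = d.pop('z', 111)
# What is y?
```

After line 1: d = {'a': 15, 'b': 16, 'c': 50}
After line 2 (pop 'b' returns 16): d = {'a': 15, 'c': 50}, removed = 16
After line 3 (pop 'z' missing, returns default 111): d = {'a': 15, 'c': 50}, y = 111

111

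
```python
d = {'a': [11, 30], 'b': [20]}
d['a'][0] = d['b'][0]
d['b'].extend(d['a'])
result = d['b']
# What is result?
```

After line 1: d = {'a': [11, 30], 'b': [20]}
After line 2 (a[0] = b[0] = 20): d = {'a': [20, 30], 'b': [20]}
After line 3 (b.extend(a) appends [20, 30]): d = {'a': [20, 30], 'b': [20, 20, 30]}
After line 4: result = d['b'] = [20, 20, 30]

[20, 20, 30]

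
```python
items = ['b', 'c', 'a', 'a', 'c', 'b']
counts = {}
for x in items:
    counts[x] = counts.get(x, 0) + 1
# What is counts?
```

Initial: counts = {}, items = ['b', 'c', 'a', 'a', 'c', 'b']
See 'b': counts = {'b': 1}
See 'c': counts = {'b': 1, 'c': 1}
See 'a': counts = {'b': 1, 'c': 1, 'a': 1}
See 'a': counts = {'b': 1, 'c': 1, 'a': 2}
See 'c': counts = {'b': 1, 'c': 2, 'a': 2}
See 'b': counts = {'b': 2, 'c': 2, 'a': 2}

{'b': 2, 'c': 2, 'a': 2}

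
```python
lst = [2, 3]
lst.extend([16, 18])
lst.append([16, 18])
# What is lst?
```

After line 1: lst = [2, 3]
After line 2 (extend unpacks [16, 18]): lst = [2, 3, 16, 18]
After line 3 (append adds [16, 18] as single element): lst = [2, 3, 16, 18, [16, 18]]

[2, 3, 16, 18, [16, 18]]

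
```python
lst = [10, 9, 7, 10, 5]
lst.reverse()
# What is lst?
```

[5, 10, 7, 9, 10]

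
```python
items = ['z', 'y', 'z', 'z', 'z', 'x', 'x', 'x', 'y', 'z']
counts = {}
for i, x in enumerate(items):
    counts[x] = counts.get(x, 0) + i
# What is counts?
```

Initial: counts = {}, items = ['z', 'y', 'z', 'z', 'z', 'x', 'x', 'x', 'y', 'z']
i=0, x='z': counts = {'z': 0}
i=1, x='y': counts = {'z': 0, 'y': 1}
i=2, x='z': counts = {'z': 2, 'y': 1}
i=3, x='z': counts = {'z': 5, 'y': 1}
i=4, x='z': counts = {'z': 9, 'y': 1}
i=5, x='x': counts = {'z': 9, 'y': 1, 'x': 5}
i=6, x='x': counts = {'z': 9, 'y': 1, 'x': 11}
i=7, x='x': counts = {'z': 9, 'y': 1, 'x': 18}
i=8, x='y': counts = {'z': 9, 'y': 9, 'x': 18}
i=9, x='z': counts = {'z': 18, 'y': 9, 'x': 18}

{'z': 18, 'y': 9, 'x': 18}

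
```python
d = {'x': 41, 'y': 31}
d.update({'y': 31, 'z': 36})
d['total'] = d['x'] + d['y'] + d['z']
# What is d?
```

After line 1: d = {'x': 41, 'y': 31}
After line 2 (y overwritten, z added): d = {'x': 41, 'y': 31, 'z': 36}
After line 3 (total = 41 + 31 + 36 = 108): d = {'x': 41, 'y': 31, 'z': 36, 'total': 108}

{'x': 41, 'y': 31, 'z': 36, 'total': 108}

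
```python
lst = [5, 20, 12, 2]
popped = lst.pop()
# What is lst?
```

[5, 20, 12]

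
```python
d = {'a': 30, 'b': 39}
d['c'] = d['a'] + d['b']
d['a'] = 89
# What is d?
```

After line 1: d = {'a': 30, 'b': 39}
After line 2 (d['c'] = 30 + 39): d = {'a': 30, 'b': 39, 'c': 69}
After line 3: d = {'a': 89, 'b': 39, 'c': 69}

{'a': 89, 'b': 39, 'c': 69}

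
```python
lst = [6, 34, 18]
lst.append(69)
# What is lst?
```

[6, 34, 18, 69]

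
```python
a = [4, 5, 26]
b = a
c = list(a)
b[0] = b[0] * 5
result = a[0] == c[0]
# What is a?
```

After line 1: a = [4, 5, 26]
After line 2 (b = a, alias): a = [4, 5, 26], b = [4, 5, 26]
After line 3 (c = list(a) is a copy, new object): c = [4, 5, 26]
After line 4 (b[0] = 4 * 5 = 20; mutates shared a/b): a = b = [20, 5, 26], c = [4, 5, 26]
After line 5 (a[0] = 20, c[0] = 4; result = False)

[20, 5, 26]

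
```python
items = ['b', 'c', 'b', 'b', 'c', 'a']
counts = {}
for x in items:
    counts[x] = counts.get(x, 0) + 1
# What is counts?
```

Initial: counts = {}, items = ['b', 'c', 'b', 'b', 'c', 'a']
See 'b': counts = {'b': 1}
See 'c': counts = {'b': 1, 'c': 1}
See 'b': counts = {'b': 2, 'c': 1}
See 'b': counts = {'b': 3, 'c': 1}
See 'c': counts = {'b': 3, 'c': 2}
See 'a': counts = {'b': 3, 'c': 2, 'a': 1}

{'b': 3, 'c': 2, 'a': 1}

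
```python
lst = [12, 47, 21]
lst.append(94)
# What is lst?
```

[12, 47, 21, 94]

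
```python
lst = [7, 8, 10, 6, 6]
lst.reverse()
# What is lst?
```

[6, 6, 10, 8, 7]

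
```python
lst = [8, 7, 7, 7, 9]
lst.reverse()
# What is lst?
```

[9, 7, 7, 7, 8]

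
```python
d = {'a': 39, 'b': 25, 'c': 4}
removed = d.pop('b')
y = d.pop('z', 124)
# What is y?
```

After line 1: d = {'a': 39, 'b': 25, 'c': 4}
After line 2 (pop 'b' returns 25): d = {'a': 39, 'c': 4}, removed = 25
After line 3 (pop 'z' missing, returns default 124): d = {'a': 39, 'c': 4}, y = 124

124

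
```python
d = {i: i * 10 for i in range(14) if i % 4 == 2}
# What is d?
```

{2: 20, 6: 60, 10: 100}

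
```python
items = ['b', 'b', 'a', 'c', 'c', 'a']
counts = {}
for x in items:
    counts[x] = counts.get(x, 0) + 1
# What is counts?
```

Initial: counts = {}, items = ['b', 'b', 'a', 'c', 'c', 'a']
See 'b': counts = {'b': 1}
See 'b': counts = {'b': 2}
See 'a': counts = {'b': 2, 'a': 1}
See 'c': counts = {'b': 2, 'a': 1, 'c': 1}
See 'c': counts = {'b': 2, 'a': 1, 'c': 2}
See 'a': counts = {'b': 2, 'a': 2, 'c': 2}

{'b': 2, 'a': 2, 'c': 2}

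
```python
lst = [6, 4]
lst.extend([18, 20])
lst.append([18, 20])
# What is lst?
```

After line 1: lst = [6, 4]
After line 2 (extend unpacks [18, 20]): lst = [6, 4, 18, 20]
After line 3 (append adds [18, 20] as single element): lst = [6, 4, 18, 20, [18, 20]]

[6, 4, 18, 20, [18, 20]]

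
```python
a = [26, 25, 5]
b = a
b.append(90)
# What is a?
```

After line 1: a = [26, 25, 5]
After line 2 (b = a is an alias, same object): a = [26, 25, 5], b = [26, 25, 5]
After line 3 (b.append mutates the shared list): a = [26, 25, 5, 90], b = [26, 25, 5, 90]

[26, 25, 5, 90]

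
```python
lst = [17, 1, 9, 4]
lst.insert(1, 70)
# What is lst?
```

[17, 70, 1, 9, 4]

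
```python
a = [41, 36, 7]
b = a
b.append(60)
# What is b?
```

After line 1: a = [41, 36, 7]
After line 2 (b = a is an alias, same object): a = [41, 36, 7], b = [41, 36, 7]
After line 3 (b.append mutates the shared list): a = [41, 36, 7, 60], b = [41, 36, 7, 60]

[41, 36, 7, 60]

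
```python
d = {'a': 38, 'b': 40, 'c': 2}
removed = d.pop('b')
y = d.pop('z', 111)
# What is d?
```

After line 1: d = {'a': 38, 'b': 40, 'c': 2}
After line 2 (pop 'b' returns 40): d = {'a': 38, 'c': 2}, removed = 40
After line 3 (pop 'z' missing, returns default 111): d = {'a': 38, 'c': 2}, y = 111

{'a': 38, 'c': 2}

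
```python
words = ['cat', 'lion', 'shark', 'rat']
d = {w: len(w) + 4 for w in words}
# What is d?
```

{'cat': 7, 'lion': 8, 'shark': 9, 'rat': 7}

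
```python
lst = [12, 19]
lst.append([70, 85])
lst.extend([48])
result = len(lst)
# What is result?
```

After line 1: lst = [12, 19]
After line 2 (append adds [70, 85] as single element): lst = [12, 19, [70, 85]]
After line 3 (extend unpacks [48], adds 48): lst = [12, 19, [70, 85], 48]
After line 4: result = len(lst) = 4

4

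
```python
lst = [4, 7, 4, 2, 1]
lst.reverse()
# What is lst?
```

[1, 2, 4, 7, 4]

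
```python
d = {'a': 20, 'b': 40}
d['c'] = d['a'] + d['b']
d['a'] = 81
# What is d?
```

After line 1: d = {'a': 20, 'b': 40}
After line 2 (d['c'] = 20 + 40): d = {'a': 20, 'b': 40, 'c': 60}
After line 3: d = {'a': 81, 'b': 40, 'c': 60}

{'a': 81, 'b': 40, 'c': 60}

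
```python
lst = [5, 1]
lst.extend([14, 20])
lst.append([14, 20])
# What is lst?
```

After line 1: lst = [5, 1]
After line 2 (extend unpacks [14, 20]): lst = [5, 1, 14, 20]
After line 3 (append adds [14, 20] as single element): lst = [5, 1, 14, 20, [14, 20]]

[5, 1, 14, 20, [14, 20]]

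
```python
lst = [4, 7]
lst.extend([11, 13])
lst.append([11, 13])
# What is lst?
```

After line 1: lst = [4, 7]
After line 2 (extend unpacks [11, 13]): lst = [4, 7, 11, 13]
After line 3 (append adds [11, 13] as single element): lst = [4, 7, 11, 13, [11, 13]]

[4, 7, 11, 13, [11, 13]]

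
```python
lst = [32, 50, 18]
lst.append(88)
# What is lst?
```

[32, 50, 18, 88]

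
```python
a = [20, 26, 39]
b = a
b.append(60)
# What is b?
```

After line 1: a = [20, 26, 39]
After line 2 (b = a is an alias, same object): a = [20, 26, 39], b = [20, 26, 39]
After line 3 (b.append mutates the shared list): a = [20, 26, 39, 60], b = [20, 26, 39, 60]

[20, 26, 39, 60]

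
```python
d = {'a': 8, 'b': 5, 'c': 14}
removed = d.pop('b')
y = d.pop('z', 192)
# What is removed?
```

After line 1: d = {'a': 8, 'b': 5, 'c': 14}
After line 2 (pop 'b' returns 5): d = {'a': 8, 'c': 14}, removed = 5
After line 3 (pop 'z' missing, returns default 192): d = {'a': 8, 'c': 14}, y = 192

5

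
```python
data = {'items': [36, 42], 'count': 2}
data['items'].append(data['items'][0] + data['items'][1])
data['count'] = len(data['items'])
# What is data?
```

After line 1: data = {'items': [36, 42], 'count': 2}
After line 2 (append 36 + 42 = 78): data = {'items': [36, 42, 78], 'count': 2}
After line 3 (count = len(items) = 3): data = {'items': [36, 42, 78], 'count': 3}

{'items': [36, 42, 78], 'count': 3}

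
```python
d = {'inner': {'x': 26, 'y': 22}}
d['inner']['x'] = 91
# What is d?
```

After line 1: d = {'inner': {'x': 26, 'y': 22}}
After line 2 (inner x overwritten): d = {'inner': {'x': 91, 'y': 22}}

{'inner': {'x': 91, 'y': 22}}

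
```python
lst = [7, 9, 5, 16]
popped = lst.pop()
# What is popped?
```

16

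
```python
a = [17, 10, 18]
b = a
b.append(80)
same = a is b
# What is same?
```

After line 1: a = [17, 10, 18]
After line 2 (b = a is an alias, same object): a = [17, 10, 18], b = [17, 10, 18]
After line 3 (b.append mutates the shared list): a = [17, 10, 18, 80], b = [17, 10, 18, 80]
After line 4 (same = a is b; same object -> True): same = True

True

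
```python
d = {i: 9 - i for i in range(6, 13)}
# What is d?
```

{6: 3, 7: 2, 8: 1, 9: 0, 10: -1, 11: -2, 12: -3}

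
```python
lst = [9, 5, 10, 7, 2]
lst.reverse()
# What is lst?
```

[2, 7, 10, 5, 9]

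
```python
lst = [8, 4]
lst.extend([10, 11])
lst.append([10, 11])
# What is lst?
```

After line 1: lst = [8, 4]
After line 2 (extend unpacks [10, 11]): lst = [8, 4, 10, 11]
After line 3 (append adds [10, 11] as single element): lst = [8, 4, 10, 11, [10, 11]]

[8, 4, 10, 11, [10, 11]]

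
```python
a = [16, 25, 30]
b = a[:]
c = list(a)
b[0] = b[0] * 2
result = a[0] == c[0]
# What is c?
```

After line 1: a = [16, 25, 30]
After line 2 (b = a[:], copy): a = [16, 25, 30], b = [16, 25, 30]
After line 3 (c = list(a) is a copy, new object): c = [16, 25, 30]
After line 4 (b[0] = 16 * 2 = 32; only b mutates (copy)): a = [16, 25, 30], b = [32, 25, 30], c = [16, 25, 30]
After line 5 (a[0] = 16, c[0] = 16; result = True)

[16, 25, 30]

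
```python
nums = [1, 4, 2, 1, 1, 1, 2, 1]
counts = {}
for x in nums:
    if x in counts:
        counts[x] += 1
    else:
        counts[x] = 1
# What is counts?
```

Initial: counts = {}, nums = [1, 4, 2, 1, 1, 1, 2, 1]
See 1: counts = {1: 1}
See 4: counts = {1: 1, 4: 1}
See 2: counts = {1: 1, 4: 1, 2: 1}
See 1: counts = {1: 2, 4: 1, 2: 1}
See 1: counts = {1: 3, 4: 1, 2: 1}
See 1: counts = {1: 4, 4: 1, 2: 1}
See 2: counts = {1: 4, 4: 1, 2: 2}
See 1: counts = {1: 5, 4: 1, 2: 2}

{1: 5, 4: 1, 2: 2}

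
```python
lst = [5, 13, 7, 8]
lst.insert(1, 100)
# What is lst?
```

[5, 100, 13, 7, 8]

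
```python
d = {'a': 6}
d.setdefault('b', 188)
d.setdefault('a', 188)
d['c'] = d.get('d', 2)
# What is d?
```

After line 1: d = {'a': 6}
After line 2 (setdefault adds 'b'=188): d = {'a': 6, 'b': 188}
After line 3 (setdefault 'a' no-op, already exists): d = {'a': 6, 'b': 188}
After line 4 (get('d', 2) returns default since 'd' not in d): d = {'a': 6, 'b': 188, 'c': 2}

{'a': 6, 'b': 188, 'c': 2}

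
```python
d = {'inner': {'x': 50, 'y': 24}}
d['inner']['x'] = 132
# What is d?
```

After line 1: d = {'inner': {'x': 50, 'y': 24}}
After line 2 (inner x overwritten): d = {'inner': {'x': 132, 'y': 24}}

{'inner': {'x': 132, 'y': 24}}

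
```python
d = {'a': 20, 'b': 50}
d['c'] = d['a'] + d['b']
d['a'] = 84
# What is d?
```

After line 1: d = {'a': 20, 'b': 50}
After line 2 (d['c'] = 20 + 50): d = {'a': 20, 'b': 50, 'c': 70}
After line 3: d = {'a': 84, 'b': 50, 'c': 70}

{'a': 84, 'b': 50, 'c': 70}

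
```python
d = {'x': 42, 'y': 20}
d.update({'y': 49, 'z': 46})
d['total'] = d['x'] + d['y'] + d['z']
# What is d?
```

After line 1: d = {'x': 42, 'y': 20}
After line 2 (y overwritten, z added): d = {'x': 42, 'y': 49, 'z': 46}
After line 3 (total = 42 + 49 + 46 = 137): d = {'x': 42, 'y': 49, 'z': 46, 'total': 137}

{'x': 42, 'y': 49, 'z': 46, 'total': 137}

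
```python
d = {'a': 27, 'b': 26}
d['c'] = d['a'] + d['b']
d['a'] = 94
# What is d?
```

After line 1: d = {'a': 27, 'b': 26}
After line 2 (d['c'] = 27 + 26): d = {'a': 27, 'b': 26, 'c': 53}
After line 3: d = {'a': 94, 'b': 26, 'c': 53}

{'a': 94, 'b': 26, 'c': 53}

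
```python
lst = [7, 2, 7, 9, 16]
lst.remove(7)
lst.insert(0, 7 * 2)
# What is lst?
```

After line 1: lst = [7, 2, 7, 9, 16]
After line 2 (remove first 7): lst = [2, 7, 9, 16]
After line 3 (insert 14 at index 0): lst = [14, 2, 7, 9, 16]

[14, 2, 7, 9, 16]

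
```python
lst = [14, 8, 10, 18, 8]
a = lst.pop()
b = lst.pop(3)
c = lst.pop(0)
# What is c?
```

After line 1: lst = [14, 8, 10, 18, 8]
After line 2 (pop() -> a = 8): lst = [14, 8, 10, 18]
After line 3 (pop(3) -> b = 18): lst = [14, 8, 10]
After line 4 (pop(0) -> c = 14): lst = [8, 10]

14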